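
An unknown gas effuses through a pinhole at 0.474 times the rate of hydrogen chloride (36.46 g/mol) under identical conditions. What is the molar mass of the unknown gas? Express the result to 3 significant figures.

162 g/mol

From Graham's law, rate_X/rate_HCl = √(M_HCl/M_X).
0.474 = √(36.46/M_X)
M_X = 36.46 / 0.474² = 36.46 / 0.2247 = 162 g/mol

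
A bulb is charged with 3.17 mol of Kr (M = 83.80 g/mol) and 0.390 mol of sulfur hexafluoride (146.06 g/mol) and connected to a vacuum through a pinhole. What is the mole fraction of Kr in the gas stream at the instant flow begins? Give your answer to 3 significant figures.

Each component's effusion rate ∝ (its partial pressure)·(1/√M) ∝ n_i/√M_i.
x_Kr(eff) = (n_Kr/√M_Kr) / (n_Kr/√M_Kr + n_SF₆/√M_SF₆)
= (3.17/√83.80) / (3.17/√83.80 + 0.390/√146.06) = 0.3463/(0.3463 + 0.03227) = 0.915.

0.915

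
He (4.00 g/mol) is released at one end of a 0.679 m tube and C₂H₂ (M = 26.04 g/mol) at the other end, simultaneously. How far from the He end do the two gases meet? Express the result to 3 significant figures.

0.488 m

Distances travelled in equal time are proportional to diffusion rates, so d_He/d_C₂H₂ = √(M_C₂H₂/M_He) = √(26.04/4.00) = 2.551.
With d_He + d_C₂H₂ = 0.679 m, d_C₂H₂ = 0.679/(1 + 2.551) = 0.1912 m.
d_He = 0.679 − 0.1912 = 0.488 m.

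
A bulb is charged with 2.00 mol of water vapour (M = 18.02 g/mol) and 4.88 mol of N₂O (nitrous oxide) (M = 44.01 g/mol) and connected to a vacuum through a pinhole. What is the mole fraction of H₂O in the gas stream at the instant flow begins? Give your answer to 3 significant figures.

0.390

Effusion rate of each component ∝ n_i/√M_i (partial pressure × 1/√M).
x_H₂O(eff) = (n_H₂O/√M_H₂O) / (n_H₂O/√M_H₂O + n_N₂O/√M_N₂O)
= (2.00/√18.02) / (2.00/√18.02 + 4.88/√44.01) = 0.4711/(0.4711 + 0.7356) = 0.390.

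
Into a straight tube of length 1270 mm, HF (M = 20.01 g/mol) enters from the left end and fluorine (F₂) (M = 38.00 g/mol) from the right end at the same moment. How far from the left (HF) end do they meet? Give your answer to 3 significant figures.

In equal time, each gas travels a distance ∝ its rate ∝ 1/√M, so d_HF/d_F₂ = √(M_F₂/M_HF) = √(38.00/20.01) = 1.378.
With d_HF + d_F₂ = 1270 mm, d_F₂ = 1270/(1 + 1.378) = 534.0 mm.
d_HF = 1270 − 534.0 = 736 mm.

736 mm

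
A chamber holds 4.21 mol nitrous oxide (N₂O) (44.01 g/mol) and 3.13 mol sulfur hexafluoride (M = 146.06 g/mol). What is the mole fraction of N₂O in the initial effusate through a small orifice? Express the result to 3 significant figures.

0.710

Each component's effusion rate ∝ (its partial pressure)·(1/√M) ∝ n_i/√M_i.
So x_N₂O in the escaping gas = (n_N₂O/√M_N₂O) / Σ(n_i/√M_i)
= (4.21/√44.01) / (4.21/√44.01 + 3.13/√146.06) = 0.6346/(0.6346 + 0.2590) = 0.710.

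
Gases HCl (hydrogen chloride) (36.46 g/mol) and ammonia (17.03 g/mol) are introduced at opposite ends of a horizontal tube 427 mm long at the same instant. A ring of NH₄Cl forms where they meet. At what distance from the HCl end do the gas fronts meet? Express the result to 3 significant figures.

173 mm

In equal time, each gas travels a distance ∝ its rate ∝ 1/√M, so d_HCl/d_NH₃ = √(M_NH₃/M_HCl) = √(17.03/36.46) = 0.6834.
With d_HCl + d_NH₃ = 427 mm, d_NH₃ = 427/(1 + 0.6834) = 253.6 mm.
d_HCl = 427 − 253.6 = 173 mm.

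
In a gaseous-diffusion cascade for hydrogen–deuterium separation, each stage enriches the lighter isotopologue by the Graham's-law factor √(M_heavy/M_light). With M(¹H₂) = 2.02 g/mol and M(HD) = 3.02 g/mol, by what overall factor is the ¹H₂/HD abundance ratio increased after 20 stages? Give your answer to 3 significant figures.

After 20 stages the ratio has grown by (√(3.02/2.02))^20 = (3.02/2.02)^(20/2).
= 1.49505^10 = 55.8.

55.8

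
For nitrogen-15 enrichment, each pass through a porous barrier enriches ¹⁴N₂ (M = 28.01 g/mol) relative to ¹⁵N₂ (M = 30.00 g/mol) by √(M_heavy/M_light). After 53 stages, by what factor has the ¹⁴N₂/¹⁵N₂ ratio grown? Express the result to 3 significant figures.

6.16

Each stage multiplies the ratio by α = √(30.00/28.01), so after 53 stages the overall factor is α^53 = (30.00/28.01)^(53/2).
= 1.07105^(53/2) = 6.16.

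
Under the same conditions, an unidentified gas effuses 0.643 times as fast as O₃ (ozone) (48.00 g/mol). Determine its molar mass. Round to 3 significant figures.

116 g/mol

Graham's law gives rate_X/rate_O₃ = √(M_O₃/M_X).
0.643 = √(48.00/M_X)
M_X = 48.00 / 0.643² = 48.00 / 0.4134 = 116 g/mol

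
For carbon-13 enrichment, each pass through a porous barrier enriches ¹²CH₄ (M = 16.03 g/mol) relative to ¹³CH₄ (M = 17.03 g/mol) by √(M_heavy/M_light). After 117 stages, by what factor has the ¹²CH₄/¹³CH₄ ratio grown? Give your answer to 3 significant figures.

34.5

The single-stage factor is √(M_heavy/M_light), so 117 stages give [√(17.03/16.03)]^117 = (17.03/16.03)^(117/2).
= 1.06238^(117/2) = 34.5.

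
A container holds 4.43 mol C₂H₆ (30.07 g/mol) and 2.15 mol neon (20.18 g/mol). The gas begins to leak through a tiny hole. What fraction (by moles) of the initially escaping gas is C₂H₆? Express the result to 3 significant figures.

0.628

The effusion rate of species i is ∝ p_i/√M_i ∝ n_i/√M_i.
x_C₂H₆(eff) = (n_C₂H₆/√M_C₂H₆) / (n_C₂H₆/√M_C₂H₆ + n_Ne/√M_Ne)
= (4.43/√30.07) / (4.43/√30.07 + 2.15/√20.18) = 0.8079/(0.8079 + 0.4786) = 0.628.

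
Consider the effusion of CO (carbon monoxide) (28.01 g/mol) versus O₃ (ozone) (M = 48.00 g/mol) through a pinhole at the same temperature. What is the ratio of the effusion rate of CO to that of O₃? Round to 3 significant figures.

1.31

By Graham's law, rate_CO/rate_O₃ = √(M_O₃/M_CO) = √(48.00/28.01) = √1.714 = 1.31.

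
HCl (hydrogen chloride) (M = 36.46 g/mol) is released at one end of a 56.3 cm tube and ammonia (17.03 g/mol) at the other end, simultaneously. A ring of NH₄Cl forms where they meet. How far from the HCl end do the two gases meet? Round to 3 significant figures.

22.9 cm

Distances travelled in equal time are proportional to diffusion rates, so d_HCl/d_NH₃ = √(M_NH₃/M_HCl) = √(17.03/36.46) = 0.6834.
With d_HCl + d_NH₃ = 56.3 cm, d_NH₃ = 56.3/(1 + 0.6834) = 33.44 cm.
d_HCl = 56.3 − 33.44 = 22.9 cm.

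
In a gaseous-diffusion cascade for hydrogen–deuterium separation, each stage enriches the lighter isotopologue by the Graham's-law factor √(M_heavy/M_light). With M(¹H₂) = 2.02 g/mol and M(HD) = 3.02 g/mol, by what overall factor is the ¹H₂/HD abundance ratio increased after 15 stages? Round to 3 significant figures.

Overall factor = α^15 with α = √(3.02/2.02), i.e. (3.02/2.02)^(15/2).
= 1.49505^(15/2) = 20.4.

20.4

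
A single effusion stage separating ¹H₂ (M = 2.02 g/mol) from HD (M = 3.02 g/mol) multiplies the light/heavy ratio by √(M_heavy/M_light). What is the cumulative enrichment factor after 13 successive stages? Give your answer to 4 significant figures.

Overall factor = α^13 with α = √(3.02/2.02), i.e. (3.02/2.02)^(13/2).
= 1.49505^(13/2) = 13.65.

13.65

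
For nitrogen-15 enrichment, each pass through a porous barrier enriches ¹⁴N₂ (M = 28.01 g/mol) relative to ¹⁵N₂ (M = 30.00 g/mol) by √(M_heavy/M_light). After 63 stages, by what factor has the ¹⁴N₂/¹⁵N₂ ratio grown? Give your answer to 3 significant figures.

8.69

Each stage multiplies the ratio by α = √(30.00/28.01), so after 63 stages the overall factor is α^63 = (30.00/28.01)^(63/2).
= 1.07105^(63/2) = 8.69.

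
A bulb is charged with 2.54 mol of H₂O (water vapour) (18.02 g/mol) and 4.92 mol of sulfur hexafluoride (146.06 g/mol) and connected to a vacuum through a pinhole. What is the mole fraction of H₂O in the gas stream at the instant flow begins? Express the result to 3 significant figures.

The effusion rate of species i is ∝ p_i/√M_i ∝ n_i/√M_i.
So x_H₂O in the escaping gas = (n_H₂O/√M_H₂O) / Σ(n_i/√M_i)
= (2.54/√18.02) / (2.54/√18.02 + 4.92/√146.06) = 0.5984/(0.5984 + 0.4071) = 0.595.

0.595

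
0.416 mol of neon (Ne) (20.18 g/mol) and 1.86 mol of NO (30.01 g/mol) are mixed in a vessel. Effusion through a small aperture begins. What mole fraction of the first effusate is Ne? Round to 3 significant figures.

Rate_i ∝ x_i/√M_i (Graham's law weighted by mole fraction), so the effusate composition follows n_i/√M_i.
So x_Ne in the escaping gas = (n_Ne/√M_Ne) / Σ(n_i/√M_i)
= (0.416/√20.18) / (0.416/√20.18 + 1.86/√30.01) = 0.09260/(0.09260 + 0.3395) = 0.214.

0.214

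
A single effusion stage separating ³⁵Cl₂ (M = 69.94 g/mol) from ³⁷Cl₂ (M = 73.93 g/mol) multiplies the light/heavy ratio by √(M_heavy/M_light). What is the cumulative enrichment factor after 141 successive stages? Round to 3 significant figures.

50.0

Each stage multiplies the ratio by α = √(73.93/69.94), so after 141 stages the overall factor is α^141 = (73.93/69.94)^(141/2).
= 1.05705^(141/2) = 50.0.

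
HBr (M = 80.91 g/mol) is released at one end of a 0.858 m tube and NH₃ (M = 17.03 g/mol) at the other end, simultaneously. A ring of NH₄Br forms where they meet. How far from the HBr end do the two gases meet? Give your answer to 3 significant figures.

The fronts meet when d_HBr + d_NH₃ = L with d_HBr/d_NH₃ = √(M_NH₃/M_HBr) (Graham's law). Here √(M_NH₃/M_HBr) = √(17.03/80.91) = 0.4588.
With d_HBr + d_NH₃ = 0.858 m, d_NH₃ = 0.858/(1 + 0.4588) = 0.5882 m.
d_HBr = 0.858 − 0.5882 = 0.270 m.

0.270 m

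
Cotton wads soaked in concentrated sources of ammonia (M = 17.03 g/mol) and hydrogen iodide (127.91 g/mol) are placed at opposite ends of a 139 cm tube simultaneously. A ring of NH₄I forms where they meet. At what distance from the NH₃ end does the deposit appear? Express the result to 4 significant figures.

The fronts meet when d_NH₃ + d_HI = L with d_NH₃/d_HI = √(M_HI/M_NH₃) (Graham's law). Here √(M_HI/M_NH₃) = √(127.91/17.03) = 2.741.
With d_NH₃ + d_HI = 139 cm, d_HI = 139/(1 + 2.741) = 37.16 cm.
d_NH₃ = 139 − 37.16 = 101.8 cm.

101.8 cm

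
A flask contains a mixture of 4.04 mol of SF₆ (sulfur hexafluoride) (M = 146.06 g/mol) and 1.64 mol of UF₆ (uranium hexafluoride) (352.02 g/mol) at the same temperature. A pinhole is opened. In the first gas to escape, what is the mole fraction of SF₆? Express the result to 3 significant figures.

Effusion rate of each component ∝ n_i/√M_i (partial pressure × 1/√M).
Mole fraction of SF₆ in the effusate = (n_SF₆/√M_SF₆) / (n_SF₆/√M_SF₆ + n_UF₆/√M_UF₆)
= (4.04/√146.06) / (4.04/√146.06 + 1.64/√352.02) = 0.3343/(0.3343 + 0.08741) = 0.793.

0.793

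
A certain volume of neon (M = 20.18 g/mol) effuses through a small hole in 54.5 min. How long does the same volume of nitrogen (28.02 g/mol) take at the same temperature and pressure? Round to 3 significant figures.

From Graham's law, t_N₂/t_Ne = √(M_N₂/M_Ne) = √(28.02/20.18) = √1.389 = 1.178.
So the time for N₂ is 54.5 × 1.178 = 64.2 min.

64.2 min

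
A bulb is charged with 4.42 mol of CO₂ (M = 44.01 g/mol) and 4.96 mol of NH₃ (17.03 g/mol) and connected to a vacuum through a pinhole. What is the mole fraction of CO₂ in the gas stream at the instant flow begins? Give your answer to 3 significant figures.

Each component's effusion rate ∝ (its partial pressure)·(1/√M) ∝ n_i/√M_i.
Mole fraction of CO₂ in the effusate = (n_CO₂/√M_CO₂) / (n_CO₂/√M_CO₂ + n_NH₃/√M_NH₃)
= (4.42/√44.01) / (4.42/√44.01 + 4.96/√17.03) = 0.6663/(0.6663 + 1.202) = 0.357.

0.357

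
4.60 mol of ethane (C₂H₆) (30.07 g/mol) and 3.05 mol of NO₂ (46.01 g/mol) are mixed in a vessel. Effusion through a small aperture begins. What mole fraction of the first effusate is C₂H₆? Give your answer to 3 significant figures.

The effusion rate of species i is ∝ p_i/√M_i ∝ n_i/√M_i.
So x_C₂H₆ in the escaping gas = (n_C₂H₆/√M_C₂H₆) / Σ(n_i/√M_i)
= (4.60/√30.07) / (4.60/√30.07 + 3.05/√46.01) = 0.8389/(0.8389 + 0.4496) = 0.651.

0.651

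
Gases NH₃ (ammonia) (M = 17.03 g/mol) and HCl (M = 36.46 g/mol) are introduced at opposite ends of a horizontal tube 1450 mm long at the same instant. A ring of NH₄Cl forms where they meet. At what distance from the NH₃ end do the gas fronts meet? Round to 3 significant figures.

The fronts meet when d_NH₃ + d_HCl = L with d_NH₃/d_HCl = √(M_HCl/M_NH₃) (Graham's law). Here √(M_HCl/M_NH₃) = √(36.46/17.03) = 1.463.
With d_NH₃ + d_HCl = 1450 mm, d_HCl = 1450/(1 + 1.463) = 588.7 mm.
d_NH₃ = 1450 − 588.7 = 861 mm.

861 mm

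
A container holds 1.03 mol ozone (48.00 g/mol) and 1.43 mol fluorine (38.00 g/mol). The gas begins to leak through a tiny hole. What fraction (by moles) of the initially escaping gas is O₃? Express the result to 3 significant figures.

Effusion rate of each component ∝ n_i/√M_i (partial pressure × 1/√M).
Mole fraction of O₃ in the effusate = (n_O₃/√M_O₃) / (n_O₃/√M_O₃ + n_F₂/√M_F₂)
= (1.03/√48.00) / (1.03/√48.00 + 1.43/√38.00) = 0.1487/(0.1487 + 0.2320) = 0.391.

0.391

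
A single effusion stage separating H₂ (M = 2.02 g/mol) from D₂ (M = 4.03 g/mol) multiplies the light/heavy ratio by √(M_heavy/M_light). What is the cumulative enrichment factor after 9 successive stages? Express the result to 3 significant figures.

22.4

Overall factor = α^9 with α = √(4.03/2.02), i.e. (4.03/2.02)^(9/2).
= 1.99505^(9/2) = 22.4.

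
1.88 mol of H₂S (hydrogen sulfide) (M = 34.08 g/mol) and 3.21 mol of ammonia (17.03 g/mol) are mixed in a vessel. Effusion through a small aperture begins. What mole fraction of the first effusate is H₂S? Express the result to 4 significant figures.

0.2928

Each component's effusion rate ∝ (its partial pressure)·(1/√M) ∝ n_i/√M_i.
x_H₂S(eff) = (n_H₂S/√M_H₂S) / (n_H₂S/√M_H₂S + n_NH₃/√M_NH₃)
= (1.88/√34.08) / (1.88/√34.08 + 3.21/√17.03) = 0.3220/(0.3220 + 0.7779) = 0.2928.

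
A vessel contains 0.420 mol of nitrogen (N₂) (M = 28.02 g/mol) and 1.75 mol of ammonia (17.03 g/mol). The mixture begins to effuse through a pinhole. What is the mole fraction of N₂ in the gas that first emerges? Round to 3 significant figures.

Each component's effusion rate ∝ (its partial pressure)·(1/√M) ∝ n_i/√M_i.
x_N₂(eff) = (n_N₂/√M_N₂) / (n_N₂/√M_N₂ + n_NH₃/√M_NH₃)
= (0.420/√28.02) / (0.420/√28.02 + 1.75/√17.03) = 0.07934/(0.07934 + 0.4241) = 0.158.

0.158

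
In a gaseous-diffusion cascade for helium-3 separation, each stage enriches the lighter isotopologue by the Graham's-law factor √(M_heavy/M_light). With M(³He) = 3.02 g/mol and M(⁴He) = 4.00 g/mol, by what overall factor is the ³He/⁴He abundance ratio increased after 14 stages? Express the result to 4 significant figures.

Each stage multiplies the ratio by α = √(4.00/3.02), so after 14 stages the overall factor is α^14 = (4.00/3.02)^(14/2).
= 1.32450^7 = 7.151.

7.151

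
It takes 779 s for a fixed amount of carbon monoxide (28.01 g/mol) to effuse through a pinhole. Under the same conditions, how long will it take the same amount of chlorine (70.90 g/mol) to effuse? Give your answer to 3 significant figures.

1240 s

From Graham's law, t_Cl₂/t_CO = √(M_Cl₂/M_CO) = √(70.90/28.01) = √2.531 = 1.591.
So the time for Cl₂ is 779 × 1.591 = 1240 s.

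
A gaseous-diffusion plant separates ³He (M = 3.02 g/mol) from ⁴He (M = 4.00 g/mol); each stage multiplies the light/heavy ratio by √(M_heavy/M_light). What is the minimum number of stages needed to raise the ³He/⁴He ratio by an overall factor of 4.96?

12

With α = √(4.00/3.02) per stage, ln α = ½ ln(1.32450) = 0.1405.
Need α^N ≥ 4.96 ⇒ N ≥ ln(4.96) / ln α = 1.601 / 0.1405 = 11.40.
Rounding up, N = 12 stages.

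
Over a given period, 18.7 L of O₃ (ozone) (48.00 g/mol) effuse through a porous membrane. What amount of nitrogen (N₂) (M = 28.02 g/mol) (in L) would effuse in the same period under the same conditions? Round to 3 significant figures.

24.5 L

From Graham's law, rate_N₂/rate_O₃ = √(M_O₃/M_N₂) = √(48.00/28.02) = √1.713 = 1.309.
So the volume for N₂ is 18.7 × 1.309 = 24.5 L.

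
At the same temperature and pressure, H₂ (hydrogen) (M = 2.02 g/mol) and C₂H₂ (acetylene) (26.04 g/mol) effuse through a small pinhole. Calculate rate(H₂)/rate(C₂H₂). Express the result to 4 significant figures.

3.590

Since effusion rate ∝ 1/√M, rate_H₂/rate_C₂H₂ = √(M_C₂H₂/M_H₂) = √(26.04/2.02) = √12.89 = 3.590.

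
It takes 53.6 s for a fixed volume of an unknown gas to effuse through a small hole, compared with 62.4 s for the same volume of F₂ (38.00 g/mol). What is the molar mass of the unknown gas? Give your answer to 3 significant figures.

Graham's law gives t_X/t_F₂ = √(M_X/M_F₂).
53.6/62.4 = 0.8590 = √(M_X/38.00)
M_X = 38.00 × 0.8590² = 38.00 × 0.7378 = 28.0 g/mol

28.0 g/mol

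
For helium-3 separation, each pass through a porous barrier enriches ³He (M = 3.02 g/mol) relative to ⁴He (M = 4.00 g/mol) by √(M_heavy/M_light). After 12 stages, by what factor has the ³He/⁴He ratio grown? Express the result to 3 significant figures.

Overall factor = α^12 with α = √(4.00/3.02), i.e. (4.00/3.02)^(12/2).
= 1.32450^6 = 5.40.

5.40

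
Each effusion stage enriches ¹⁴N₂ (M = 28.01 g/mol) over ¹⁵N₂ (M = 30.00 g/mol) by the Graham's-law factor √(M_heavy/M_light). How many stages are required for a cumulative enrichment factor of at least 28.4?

Per stage α = (30.00/28.01)^(1/2) = 1.07105^0.5, giving ln α = 0.03432.
Need α^N ≥ 28.4 ⇒ N ≥ ln(28.4) / ln α = 3.346 / 0.03432 = 97.51.
So at least 98 stages are needed.

98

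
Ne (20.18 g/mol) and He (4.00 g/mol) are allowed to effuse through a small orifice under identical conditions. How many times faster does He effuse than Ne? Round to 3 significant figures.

Using Graham's law: rate_He/rate_Ne = √(M_Ne/M_He) = √(20.18/4.00) = √5.045 = 2.25.

2.25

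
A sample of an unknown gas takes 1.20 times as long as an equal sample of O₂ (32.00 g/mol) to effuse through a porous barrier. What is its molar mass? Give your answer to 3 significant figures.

46.1 g/mol

Since effusion rate ∝ 1/√M, t_X/t_O₂ = √(M_X/M_O₂).
1.20 = √(M_X/32.00)
M_X = 32.00 × 1.20² = 32.00 × 1.440 = 46.1 g/mol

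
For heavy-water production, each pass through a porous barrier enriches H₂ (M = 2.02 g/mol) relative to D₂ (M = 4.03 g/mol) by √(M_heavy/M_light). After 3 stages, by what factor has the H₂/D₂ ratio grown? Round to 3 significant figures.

Overall factor = α^3 with α = √(4.03/2.02), i.e. (4.03/2.02)^(3/2).
= 1.99505^(3/2) = 2.82.

2.82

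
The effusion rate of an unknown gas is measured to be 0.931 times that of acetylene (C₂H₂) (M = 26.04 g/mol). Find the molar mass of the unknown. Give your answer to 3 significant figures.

Since effusion rate ∝ 1/√M, rate_X/rate_C₂H₂ = √(M_C₂H₂/M_X).
0.931 = √(26.04/M_X)
M_X = 26.04 / 0.931² = 26.04 / 0.8668 = 30.0 g/mol

30.0 g/mol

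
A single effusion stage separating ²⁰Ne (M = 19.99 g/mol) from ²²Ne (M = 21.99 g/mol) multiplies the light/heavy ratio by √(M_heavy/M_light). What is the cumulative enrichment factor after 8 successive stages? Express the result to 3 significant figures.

Overall factor = α^8 with α = √(21.99/19.99), i.e. (21.99/19.99)^(8/2).
= 1.10005^4 = 1.46.

1.46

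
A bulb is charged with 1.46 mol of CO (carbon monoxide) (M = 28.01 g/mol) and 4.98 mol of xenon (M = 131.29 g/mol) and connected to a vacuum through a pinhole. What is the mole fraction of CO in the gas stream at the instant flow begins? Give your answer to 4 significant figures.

0.3883

Each component's effusion rate ∝ (its partial pressure)·(1/√M) ∝ n_i/√M_i.
So x_CO in the escaping gas = (n_CO/√M_CO) / Σ(n_i/√M_i)
= (1.46/√28.01) / (1.46/√28.01 + 4.98/√131.29) = 0.2759/(0.2759 + 0.4346) = 0.3883.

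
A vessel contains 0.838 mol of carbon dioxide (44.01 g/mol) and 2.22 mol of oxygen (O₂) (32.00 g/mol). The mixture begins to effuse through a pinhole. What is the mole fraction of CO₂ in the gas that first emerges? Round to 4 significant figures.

Effusion rate of each component ∝ n_i/√M_i (partial pressure × 1/√M).
Mole fraction of CO₂ in the effusate = (n_CO₂/√M_CO₂) / (n_CO₂/√M_CO₂ + n_O₂/√M_O₂)
= (0.838/√44.01) / (0.838/√44.01 + 2.22/√32.00) = 0.1263/(0.1263 + 0.3924) = 0.2435.

0.2435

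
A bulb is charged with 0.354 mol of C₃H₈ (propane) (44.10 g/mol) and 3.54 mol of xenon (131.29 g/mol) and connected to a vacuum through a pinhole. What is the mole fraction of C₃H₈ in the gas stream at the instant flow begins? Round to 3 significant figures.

0.147

Effusion rate of each component ∝ n_i/√M_i (partial pressure × 1/√M).
x_C₃H₈(eff) = (n_C₃H₈/√M_C₃H₈) / (n_C₃H₈/√M_C₃H₈ + n_Xe/√M_Xe)
= (0.354/√44.10) / (0.354/√44.10 + 3.54/√131.29) = 0.05331/(0.05331 + 0.3089) = 0.147.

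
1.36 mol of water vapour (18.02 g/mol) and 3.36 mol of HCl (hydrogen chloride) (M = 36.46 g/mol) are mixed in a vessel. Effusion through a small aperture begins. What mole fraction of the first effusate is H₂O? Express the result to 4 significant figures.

0.3654

The effusion rate of species i is ∝ p_i/√M_i ∝ n_i/√M_i.
Mole fraction of H₂O in the effusate = (n_H₂O/√M_H₂O) / (n_H₂O/√M_H₂O + n_HCl/√M_HCl)
= (1.36/√18.02) / (1.36/√18.02 + 3.36/√36.46) = 0.3204/(0.3204 + 0.5565) = 0.3654.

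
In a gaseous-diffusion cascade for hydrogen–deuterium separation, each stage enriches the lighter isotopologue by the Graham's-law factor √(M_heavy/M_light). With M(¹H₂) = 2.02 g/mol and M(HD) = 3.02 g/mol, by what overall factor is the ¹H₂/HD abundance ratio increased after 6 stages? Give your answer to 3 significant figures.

The single-stage factor is √(M_heavy/M_light), so 6 stages give [√(3.02/2.02)]^6 = (3.02/2.02)^(6/2).
= 1.49505^3 = 3.34.

3.34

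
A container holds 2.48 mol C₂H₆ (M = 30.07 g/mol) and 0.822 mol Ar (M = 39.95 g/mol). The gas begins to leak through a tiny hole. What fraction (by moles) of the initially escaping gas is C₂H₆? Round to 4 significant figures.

The effusion rate of species i is ∝ p_i/√M_i ∝ n_i/√M_i.
So x_C₂H₆ in the escaping gas = (n_C₂H₆/√M_C₂H₆) / Σ(n_i/√M_i)
= (2.48/√30.07) / (2.48/√30.07 + 0.822/√39.95) = 0.4523/(0.4523 + 0.1301) = 0.7767.

0.7767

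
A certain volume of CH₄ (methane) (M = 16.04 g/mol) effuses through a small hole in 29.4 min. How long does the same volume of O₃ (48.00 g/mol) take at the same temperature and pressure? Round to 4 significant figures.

50.86 min

Graham's law gives t_O₃/t_CH₄ = √(M_O₃/M_CH₄) = √(48.00/16.04) = √2.993 = 1.730.
So the time for O₃ is 29.4 × 1.730 = 50.86 min.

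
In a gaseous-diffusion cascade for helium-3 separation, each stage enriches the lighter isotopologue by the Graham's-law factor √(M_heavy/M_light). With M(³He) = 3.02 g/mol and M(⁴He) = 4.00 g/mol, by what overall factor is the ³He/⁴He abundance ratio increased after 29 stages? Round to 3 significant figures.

Overall factor = α^29 with α = √(4.00/3.02), i.e. (4.00/3.02)^(29/2).
= 1.32450^(29/2) = 58.9.

58.9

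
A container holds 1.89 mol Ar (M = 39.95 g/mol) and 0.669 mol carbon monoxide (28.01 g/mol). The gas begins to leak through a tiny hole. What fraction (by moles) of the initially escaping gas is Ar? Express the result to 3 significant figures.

0.703

Each component's effusion rate ∝ (its partial pressure)·(1/√M) ∝ n_i/√M_i.
Mole fraction of Ar in the effusate = (n_Ar/√M_Ar) / (n_Ar/√M_Ar + n_CO/√M_CO)
= (1.89/√39.95) / (1.89/√39.95 + 0.669/√28.01) = 0.2990/(0.2990 + 0.1264) = 0.703.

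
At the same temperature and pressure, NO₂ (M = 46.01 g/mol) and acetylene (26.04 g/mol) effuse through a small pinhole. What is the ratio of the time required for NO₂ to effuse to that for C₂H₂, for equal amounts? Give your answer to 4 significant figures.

Since effusion rate ∝ 1/√M, t_NO₂/t_C₂H₂ = √(M_NO₂/M_C₂H₂) = √(46.01/26.04) = √1.767 = 1.329.

1.329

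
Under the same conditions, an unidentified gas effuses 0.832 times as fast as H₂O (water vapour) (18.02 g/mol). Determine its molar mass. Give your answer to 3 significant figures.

Since effusion rate ∝ 1/√M, rate_X/rate_H₂O = √(M_H₂O/M_X).
0.832 = √(18.02/M_X)
M_X = 18.02 / 0.832² = 18.02 / 0.6922 = 26.0 g/mol

26.0 g/mol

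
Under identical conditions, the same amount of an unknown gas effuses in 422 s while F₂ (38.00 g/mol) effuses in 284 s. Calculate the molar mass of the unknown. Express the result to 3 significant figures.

83.9 g/mol

Graham's law gives t_X/t_F₂ = √(M_X/M_F₂).
422/284 = 1.486 = √(M_X/38.00)
M_X = 38.00 × 1.486² = 38.00 × 2.208 = 83.9 g/mol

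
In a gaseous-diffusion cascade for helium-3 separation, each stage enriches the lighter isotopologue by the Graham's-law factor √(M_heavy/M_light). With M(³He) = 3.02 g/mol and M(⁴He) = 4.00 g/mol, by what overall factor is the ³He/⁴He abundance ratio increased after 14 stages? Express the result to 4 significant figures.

7.151

The single-stage factor is √(M_heavy/M_light), so 14 stages give [√(4.00/3.02)]^14 = (4.00/3.02)^(14/2).
= 1.32450^7 = 7.151.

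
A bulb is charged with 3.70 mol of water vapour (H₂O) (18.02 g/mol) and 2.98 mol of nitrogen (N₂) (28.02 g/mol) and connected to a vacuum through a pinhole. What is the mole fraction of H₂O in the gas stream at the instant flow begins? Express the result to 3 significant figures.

0.608

Effusion rate of each component ∝ n_i/√M_i (partial pressure × 1/√M).
Mole fraction of H₂O in the effusate = (n_H₂O/√M_H₂O) / (n_H₂O/√M_H₂O + n_N₂/√M_N₂)
= (3.70/√18.02) / (3.70/√18.02 + 2.98/√28.02) = 0.8716/(0.8716 + 0.5630) = 0.608.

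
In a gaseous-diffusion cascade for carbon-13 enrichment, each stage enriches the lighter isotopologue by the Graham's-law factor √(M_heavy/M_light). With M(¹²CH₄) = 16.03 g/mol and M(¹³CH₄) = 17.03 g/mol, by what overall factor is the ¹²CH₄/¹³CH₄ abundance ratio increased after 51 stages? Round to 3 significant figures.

After 51 stages the ratio has grown by (√(17.03/16.03))^51 = (17.03/16.03)^(51/2).
= 1.06238^(51/2) = 4.68.

4.68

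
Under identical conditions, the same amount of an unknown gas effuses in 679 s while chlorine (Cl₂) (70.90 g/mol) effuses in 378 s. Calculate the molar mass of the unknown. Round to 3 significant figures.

229 g/mol

Since effusion rate ∝ 1/√M, t_X/t_Cl₂ = √(M_X/M_Cl₂).
679/378 = 1.796 = √(M_X/70.90)
M_X = 70.90 × 1.796² = 70.90 × 3.227 = 229 g/mol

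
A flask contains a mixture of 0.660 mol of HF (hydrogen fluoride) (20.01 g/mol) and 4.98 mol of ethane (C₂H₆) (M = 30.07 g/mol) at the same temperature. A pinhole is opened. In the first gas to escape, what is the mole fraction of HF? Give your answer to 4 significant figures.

Each component's effusion rate ∝ (its partial pressure)·(1/√M) ∝ n_i/√M_i.
Mole fraction of HF in the effusate = (n_HF/√M_HF) / (n_HF/√M_HF + n_C₂H₆/√M_C₂H₆)
= (0.660/√20.01) / (0.660/√20.01 + 4.98/√30.07) = 0.1475/(0.1475 + 0.9082) = 0.1398.

0.1398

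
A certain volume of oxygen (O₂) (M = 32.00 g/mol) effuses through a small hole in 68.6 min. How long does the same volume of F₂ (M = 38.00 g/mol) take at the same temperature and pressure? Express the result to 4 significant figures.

74.76 min

Graham's law gives t_F₂/t_O₂ = √(M_F₂/M_O₂) = √(38.00/32.00) = √1.188 = 1.090.
So the time for F₂ is 68.6 × 1.090 = 74.76 min.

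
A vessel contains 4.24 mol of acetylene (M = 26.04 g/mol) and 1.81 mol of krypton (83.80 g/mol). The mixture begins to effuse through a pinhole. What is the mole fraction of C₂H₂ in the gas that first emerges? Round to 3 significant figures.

0.808

The effusion rate of species i is ∝ p_i/√M_i ∝ n_i/√M_i.
So x_C₂H₂ in the escaping gas = (n_C₂H₂/√M_C₂H₂) / Σ(n_i/√M_i)
= (4.24/√26.04) / (4.24/√26.04 + 1.81/√83.80) = 0.8309/(0.8309 + 0.1977) = 0.808.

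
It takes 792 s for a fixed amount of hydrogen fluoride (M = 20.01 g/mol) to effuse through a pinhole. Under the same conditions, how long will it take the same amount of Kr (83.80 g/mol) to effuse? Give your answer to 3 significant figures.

1620 s

By Graham's law, t_Kr/t_HF = √(M_Kr/M_HF) = √(83.80/20.01) = √4.188 = 2.046.
So the time for Kr is 792 × 2.046 = 1620 s.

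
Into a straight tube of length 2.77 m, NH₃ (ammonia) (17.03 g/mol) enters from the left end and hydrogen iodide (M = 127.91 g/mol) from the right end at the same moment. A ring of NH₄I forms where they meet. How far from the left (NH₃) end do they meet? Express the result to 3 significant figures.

The fronts meet when d_NH₃ + d_HI = L with d_NH₃/d_HI = √(M_HI/M_NH₃) (Graham's law). Here √(M_HI/M_NH₃) = √(127.91/17.03) = 2.741.
With d_NH₃ + d_HI = 2.77 m, d_HI = 2.77/(1 + 2.741) = 0.7405 m.
d_NH₃ = 2.77 − 0.7405 = 2.03 m.

2.03 m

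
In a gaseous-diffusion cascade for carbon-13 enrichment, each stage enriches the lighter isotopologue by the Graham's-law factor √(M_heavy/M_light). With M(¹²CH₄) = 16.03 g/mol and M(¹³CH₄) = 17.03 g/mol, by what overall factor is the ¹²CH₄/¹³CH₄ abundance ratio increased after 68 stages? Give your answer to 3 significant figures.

After 68 stages the ratio has grown by (√(17.03/16.03))^68 = (17.03/16.03)^(68/2).
= 1.06238^34 = 7.83.

7.83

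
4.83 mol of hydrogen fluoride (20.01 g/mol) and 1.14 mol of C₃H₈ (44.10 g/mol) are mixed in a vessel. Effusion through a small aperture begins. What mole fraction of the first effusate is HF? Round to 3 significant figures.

Effusion rate of each component ∝ n_i/√M_i (partial pressure × 1/√M).
x_HF(eff) = (n_HF/√M_HF) / (n_HF/√M_HF + n_C₃H₈/√M_C₃H₈)
= (4.83/√20.01) / (4.83/√20.01 + 1.14/√44.10) = 1.080/(1.080 + 0.1717) = 0.863.

0.863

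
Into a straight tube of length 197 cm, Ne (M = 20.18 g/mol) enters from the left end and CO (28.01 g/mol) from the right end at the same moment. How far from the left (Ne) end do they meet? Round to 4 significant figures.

In equal time, each gas travels a distance ∝ its rate ∝ 1/√M, so d_Ne/d_CO = √(M_CO/M_Ne) = √(28.01/20.18) = 1.178.
With d_Ne + d_CO = 197 cm, d_CO = 197/(1 + 1.178) = 90.44 cm.
d_Ne = 197 − 90.44 = 106.6 cm.

106.6 cm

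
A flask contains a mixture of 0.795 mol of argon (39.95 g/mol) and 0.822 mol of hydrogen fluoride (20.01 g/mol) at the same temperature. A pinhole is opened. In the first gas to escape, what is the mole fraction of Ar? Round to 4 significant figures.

0.4063

Effusion rate of each component ∝ n_i/√M_i (partial pressure × 1/√M).
So x_Ar in the escaping gas = (n_Ar/√M_Ar) / Σ(n_i/√M_i)
= (0.795/√39.95) / (0.795/√39.95 + 0.822/√20.01) = 0.1258/(0.1258 + 0.1838) = 0.4063.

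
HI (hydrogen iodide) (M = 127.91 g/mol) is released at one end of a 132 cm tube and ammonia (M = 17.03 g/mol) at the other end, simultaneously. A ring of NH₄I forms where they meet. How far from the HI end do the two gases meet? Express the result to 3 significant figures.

35.3 cm

In equal time, each gas travels a distance ∝ its rate ∝ 1/√M, so d_HI/d_NH₃ = √(M_NH₃/M_HI) = √(17.03/127.91) = 0.3649.
With d_HI + d_NH₃ = 132 cm, d_NH₃ = 132/(1 + 0.3649) = 96.71 cm.
d_HI = 132 − 96.71 = 35.3 cm.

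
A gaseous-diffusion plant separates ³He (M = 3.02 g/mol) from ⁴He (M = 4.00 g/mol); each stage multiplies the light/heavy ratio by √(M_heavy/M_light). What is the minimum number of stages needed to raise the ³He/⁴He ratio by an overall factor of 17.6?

With α = √(4.00/3.02) per stage, ln α = ½ ln(1.32450) = 0.1405.
Need α^N ≥ 17.6 ⇒ N ≥ ln(17.6) / ln α = 2.868 / 0.1405 = 20.41.
So at least 21 stages are needed.

21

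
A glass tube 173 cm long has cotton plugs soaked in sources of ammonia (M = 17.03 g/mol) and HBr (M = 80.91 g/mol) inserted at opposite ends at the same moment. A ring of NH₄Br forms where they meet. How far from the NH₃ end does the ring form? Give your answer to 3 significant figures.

In equal time, each gas travels a distance ∝ its rate ∝ 1/√M, so d_NH₃/d_HBr = √(M_HBr/M_NH₃) = √(80.91/17.03) = 2.180.
With d_NH₃ + d_HBr = 173 cm, d_HBr = 173/(1 + 2.180) = 54.41 cm.
d_NH₃ = 173 − 54.41 = 119 cm.

119 cm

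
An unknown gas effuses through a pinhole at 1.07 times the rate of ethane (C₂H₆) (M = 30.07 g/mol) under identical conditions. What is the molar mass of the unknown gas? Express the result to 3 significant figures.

Graham's law gives rate_X/rate_C₂H₆ = √(M_C₂H₆/M_X).
1.07 = √(30.07/M_X)
M_X = 30.07 / 1.07² = 30.07 / 1.145 = 26.3 g/mol

26.3 g/mol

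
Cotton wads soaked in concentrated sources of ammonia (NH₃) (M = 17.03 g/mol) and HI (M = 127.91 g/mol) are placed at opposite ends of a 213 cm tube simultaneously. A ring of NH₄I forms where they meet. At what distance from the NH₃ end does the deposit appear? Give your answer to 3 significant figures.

156 cm

Graham's law gives d_NH₃/d_HI = rate_NH₃/rate_HI = √(M_HI/M_NH₃) = √(127.91/17.03) = 2.741.
With d_NH₃ + d_HI = 213 cm, d_HI = 213/(1 + 2.741) = 56.94 cm.
d_NH₃ = 213 − 56.94 = 156 cm.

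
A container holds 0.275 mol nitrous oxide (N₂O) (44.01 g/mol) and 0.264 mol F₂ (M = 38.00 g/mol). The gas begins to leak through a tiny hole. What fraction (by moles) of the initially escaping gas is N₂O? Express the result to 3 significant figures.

0.492

Rate_i ∝ x_i/√M_i (Graham's law weighted by mole fraction), so the effusate composition follows n_i/√M_i.
Mole fraction of N₂O in the effusate = (n_N₂O/√M_N₂O) / (n_N₂O/√M_N₂O + n_F₂/√M_F₂)
= (0.275/√44.01) / (0.275/√44.01 + 0.264/√38.00) = 0.04145/(0.04145 + 0.04283) = 0.492.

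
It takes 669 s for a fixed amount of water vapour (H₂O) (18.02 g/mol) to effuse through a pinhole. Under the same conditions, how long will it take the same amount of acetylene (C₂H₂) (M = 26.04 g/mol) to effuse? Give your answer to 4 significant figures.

Using Graham's law: t_C₂H₂/t_H₂O = √(M_C₂H₂/M_H₂O) = √(26.04/18.02) = √1.445 = 1.202.
So the time for C₂H₂ is 669 × 1.202 = 804.2 s.

804.2 s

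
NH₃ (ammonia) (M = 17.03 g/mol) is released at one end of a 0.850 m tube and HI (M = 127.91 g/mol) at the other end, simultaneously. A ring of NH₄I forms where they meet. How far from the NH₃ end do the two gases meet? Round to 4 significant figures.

0.6228 m

The fronts meet when d_NH₃ + d_HI = L with d_NH₃/d_HI = √(M_HI/M_NH₃) (Graham's law). Here √(M_HI/M_NH₃) = √(127.91/17.03) = 2.741.
With d_NH₃ + d_HI = 0.850 m, d_HI = 0.850/(1 + 2.741) = 0.2272 m.
d_NH₃ = 0.850 − 0.2272 = 0.6228 m.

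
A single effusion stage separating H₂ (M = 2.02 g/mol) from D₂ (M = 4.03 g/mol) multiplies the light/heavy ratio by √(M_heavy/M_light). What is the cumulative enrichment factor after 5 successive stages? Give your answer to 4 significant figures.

5.622

The single-stage factor is √(M_heavy/M_light), so 5 stages give [√(4.03/2.02)]^5 = (4.03/2.02)^(5/2).
= 1.99505^(5/2) = 5.622.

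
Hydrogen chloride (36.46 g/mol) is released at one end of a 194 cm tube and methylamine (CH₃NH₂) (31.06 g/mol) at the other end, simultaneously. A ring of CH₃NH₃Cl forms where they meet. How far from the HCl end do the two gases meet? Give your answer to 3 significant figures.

93.1 cm

Distances travelled in equal time are proportional to diffusion rates, so d_HCl/d_CH₃NH₂ = √(M_CH₃NH₂/M_HCl) = √(31.06/36.46) = 0.9230.
With d_HCl + d_CH₃NH₂ = 194 cm, d_CH₃NH₂ = 194/(1 + 0.9230) = 100.9 cm.
d_HCl = 194 − 100.9 = 93.1 cm.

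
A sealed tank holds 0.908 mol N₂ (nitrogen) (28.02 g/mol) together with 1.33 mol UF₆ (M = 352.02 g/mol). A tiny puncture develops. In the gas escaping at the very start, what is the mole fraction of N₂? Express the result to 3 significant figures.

0.708

The effusion rate of species i is ∝ p_i/√M_i ∝ n_i/√M_i.
Mole fraction of N₂ in the effusate = (n_N₂/√M_N₂) / (n_N₂/√M_N₂ + n_UF₆/√M_UF₆)
= (0.908/√28.02) / (0.908/√28.02 + 1.33/√352.02) = 0.1715/(0.1715 + 0.07089) = 0.708.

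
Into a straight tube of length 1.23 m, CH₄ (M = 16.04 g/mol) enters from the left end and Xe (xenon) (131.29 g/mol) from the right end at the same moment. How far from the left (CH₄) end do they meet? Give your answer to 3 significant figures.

0.911 m

Graham's law gives d_CH₄/d_Xe = rate_CH₄/rate_Xe = √(M_Xe/M_CH₄) = √(131.29/16.04) = 2.861.
With d_CH₄ + d_Xe = 1.23 m, d_Xe = 1.23/(1 + 2.861) = 0.3186 m.
d_CH₄ = 1.23 − 0.3186 = 0.911 m.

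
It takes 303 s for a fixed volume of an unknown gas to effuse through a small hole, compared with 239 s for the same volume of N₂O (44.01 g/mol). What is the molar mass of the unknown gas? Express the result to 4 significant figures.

70.74 g/mol

Using Graham's law: t_X/t_N₂O = √(M_X/M_N₂O).
303/239 = 1.268 = √(M_X/44.01)
M_X = 44.01 × 1.268² = 44.01 × 1.607 = 70.74 g/mol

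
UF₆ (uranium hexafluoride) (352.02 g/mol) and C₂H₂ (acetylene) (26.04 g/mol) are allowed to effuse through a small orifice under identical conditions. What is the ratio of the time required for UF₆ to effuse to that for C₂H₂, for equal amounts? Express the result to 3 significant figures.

3.68

Using Graham's law: t_UF₆/t_C₂H₂ = √(M_UF₆/M_C₂H₂) = √(352.02/26.04) = √13.52 = 3.68.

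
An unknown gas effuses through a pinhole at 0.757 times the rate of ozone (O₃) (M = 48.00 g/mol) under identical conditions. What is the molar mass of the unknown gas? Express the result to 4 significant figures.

Using Graham's law: rate_X/rate_O₃ = √(M_O₃/M_X).
0.757 = √(48.00/M_X)
M_X = 48.00 / 0.757² = 48.00 / 0.5730 = 83.76 g/mol

83.76 g/mol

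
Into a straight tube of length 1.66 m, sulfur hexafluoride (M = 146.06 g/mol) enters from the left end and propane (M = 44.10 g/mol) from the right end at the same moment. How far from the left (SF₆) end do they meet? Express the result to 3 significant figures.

0.589 m

Graham's law gives d_SF₆/d_C₃H₈ = rate_SF₆/rate_C₃H₈ = √(M_C₃H₈/M_SF₆) = √(44.10/146.06) = 0.5495.
With d_SF₆ + d_C₃H₈ = 1.66 m, d_C₃H₈ = 1.66/(1 + 0.5495) = 1.071 m.
d_SF₆ = 1.66 − 1.071 = 0.589 m.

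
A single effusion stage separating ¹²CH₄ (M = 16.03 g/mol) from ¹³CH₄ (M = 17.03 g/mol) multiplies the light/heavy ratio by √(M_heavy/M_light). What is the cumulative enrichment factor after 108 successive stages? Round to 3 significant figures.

26.3

Overall factor = α^108 with α = √(17.03/16.03), i.e. (17.03/16.03)^(108/2).
= 1.06238^54 = 26.3.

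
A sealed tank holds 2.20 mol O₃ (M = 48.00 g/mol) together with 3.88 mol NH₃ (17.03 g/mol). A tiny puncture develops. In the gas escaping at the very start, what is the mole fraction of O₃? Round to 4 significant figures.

0.2525

Effusion rate of each component ∝ n_i/√M_i (partial pressure × 1/√M).
Mole fraction of O₃ in the effusate = (n_O₃/√M_O₃) / (n_O₃/√M_O₃ + n_NH₃/√M_NH₃)
= (2.20/√48.00) / (2.20/√48.00 + 3.88/√17.03) = 0.3175/(0.3175 + 0.9402) = 0.2525.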